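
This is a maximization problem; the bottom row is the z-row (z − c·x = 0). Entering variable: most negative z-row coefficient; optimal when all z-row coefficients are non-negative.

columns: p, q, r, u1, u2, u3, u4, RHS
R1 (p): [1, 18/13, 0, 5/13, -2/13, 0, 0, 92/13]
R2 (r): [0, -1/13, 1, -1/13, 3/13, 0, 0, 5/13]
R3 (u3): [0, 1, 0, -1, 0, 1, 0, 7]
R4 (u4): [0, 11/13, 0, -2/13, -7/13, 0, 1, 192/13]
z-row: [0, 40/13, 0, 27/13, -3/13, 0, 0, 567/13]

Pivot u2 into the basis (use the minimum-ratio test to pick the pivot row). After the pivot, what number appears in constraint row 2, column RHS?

Ratio test on column u2 — row 1: entry -2/13 ≤ 0; row 2: (5/13)/(3/13) = 5/3; row 3: entry 0 ≤ 0; row 4: entry -7/13 ≤ 0. Minimum is 5/3 at row 2 (r leaves); pivot element 3/13.
Divide row 2 by 3/13; eliminate column u2 from the other rows.
In the new row 2, the RHS entry is the old entry divided by the pivot: (5/13)/(3/13) = 5/3.

5/3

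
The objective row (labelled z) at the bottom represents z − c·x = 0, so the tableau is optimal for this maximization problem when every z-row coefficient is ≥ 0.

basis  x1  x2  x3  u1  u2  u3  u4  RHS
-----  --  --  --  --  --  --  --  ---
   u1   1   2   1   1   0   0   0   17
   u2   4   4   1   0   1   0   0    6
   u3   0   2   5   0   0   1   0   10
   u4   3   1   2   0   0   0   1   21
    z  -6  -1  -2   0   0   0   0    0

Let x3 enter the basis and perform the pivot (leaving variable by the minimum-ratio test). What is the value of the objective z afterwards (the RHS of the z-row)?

Ratio test on column x3 — row 1: 17/1 = 17; row 2: 6/1 = 6; row 3: 10/5 = 2; row 4: 21/2 = 21/2. Minimum is 2 at row 3 (u3 leaves); pivot element 5.
Pivot on row 3; the z-row RHS becomes 0 − (-2)·2 = 4.

4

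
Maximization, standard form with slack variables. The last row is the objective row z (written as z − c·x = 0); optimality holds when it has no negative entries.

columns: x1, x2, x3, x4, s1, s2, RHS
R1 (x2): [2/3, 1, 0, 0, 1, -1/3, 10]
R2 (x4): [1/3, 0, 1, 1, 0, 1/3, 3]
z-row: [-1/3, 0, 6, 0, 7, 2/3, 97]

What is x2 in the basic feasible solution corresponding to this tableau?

x2 is basic (row 1); its value is the RHS of that row, 10.

10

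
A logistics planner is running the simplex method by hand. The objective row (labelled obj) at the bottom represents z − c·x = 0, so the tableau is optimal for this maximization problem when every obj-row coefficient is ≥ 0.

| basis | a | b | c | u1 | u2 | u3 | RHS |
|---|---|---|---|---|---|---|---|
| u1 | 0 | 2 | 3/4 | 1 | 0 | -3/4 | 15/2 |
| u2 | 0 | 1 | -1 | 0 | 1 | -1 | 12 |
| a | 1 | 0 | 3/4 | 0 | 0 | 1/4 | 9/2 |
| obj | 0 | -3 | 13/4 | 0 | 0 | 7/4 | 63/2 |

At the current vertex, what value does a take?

9/2

a is basic (row 3); its value is the RHS of that row, 9/2.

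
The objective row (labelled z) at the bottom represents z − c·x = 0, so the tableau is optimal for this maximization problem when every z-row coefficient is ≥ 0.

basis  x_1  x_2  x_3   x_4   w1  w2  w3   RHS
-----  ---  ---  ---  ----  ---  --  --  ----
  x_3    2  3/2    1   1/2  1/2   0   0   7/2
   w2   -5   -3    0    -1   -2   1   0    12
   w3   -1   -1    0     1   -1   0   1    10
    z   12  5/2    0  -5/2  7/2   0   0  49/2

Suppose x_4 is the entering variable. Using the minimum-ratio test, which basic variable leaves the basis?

Column x_4 entries and ratios — x_3: (7/2)/(1/2) = 7; w2: -1 ≤ 0, skip; w3: 10/1 = 10.
Smallest ratio is 7 in the row of x_3, so x_3 leaves.

x_3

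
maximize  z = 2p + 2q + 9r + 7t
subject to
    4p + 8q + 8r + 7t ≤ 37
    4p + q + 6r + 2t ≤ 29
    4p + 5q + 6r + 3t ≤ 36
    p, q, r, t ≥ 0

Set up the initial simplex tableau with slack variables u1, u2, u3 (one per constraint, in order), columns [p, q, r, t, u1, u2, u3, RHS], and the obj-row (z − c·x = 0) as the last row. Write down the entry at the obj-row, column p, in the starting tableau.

-2

The obj-row carries the negated objective coefficients: the p entry is -2.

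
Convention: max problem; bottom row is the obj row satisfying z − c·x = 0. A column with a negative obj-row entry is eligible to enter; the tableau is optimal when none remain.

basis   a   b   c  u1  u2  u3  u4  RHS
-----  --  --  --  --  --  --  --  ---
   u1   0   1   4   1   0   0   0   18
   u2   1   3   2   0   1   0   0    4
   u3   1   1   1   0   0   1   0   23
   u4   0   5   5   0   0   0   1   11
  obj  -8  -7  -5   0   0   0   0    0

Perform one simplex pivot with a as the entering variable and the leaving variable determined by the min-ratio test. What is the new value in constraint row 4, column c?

5

Ratio test on column a — row 1: entry 0 ≤ 0; row 2: 4/1 = 4; row 3: 23/1 = 23; row 4: entry 0 ≤ 0. Minimum is 4 at row 2 (u2 leaves); pivot element 1.
Divide row 2 by 1; eliminate column a from the other rows.
Row 4 update in column c: 5 − 0·2 = 5.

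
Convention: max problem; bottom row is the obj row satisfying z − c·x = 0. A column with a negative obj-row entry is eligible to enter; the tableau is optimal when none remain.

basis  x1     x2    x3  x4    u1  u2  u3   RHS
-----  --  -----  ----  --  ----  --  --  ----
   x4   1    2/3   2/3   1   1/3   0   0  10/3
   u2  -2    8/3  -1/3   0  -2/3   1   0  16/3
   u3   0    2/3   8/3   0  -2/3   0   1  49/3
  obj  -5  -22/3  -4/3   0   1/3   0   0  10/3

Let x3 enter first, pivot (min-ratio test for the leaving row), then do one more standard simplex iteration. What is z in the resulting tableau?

24

Ratio test on column x3 — row 1: (10/3)/(2/3) = 5; row 2: entry -1/3 ≤ 0; row 3: (49/3)/(8/3) = 49/8. Minimum is 5 at row 1 (x4 leaves); pivot element 2/3.
Pivot on row 1; the obj-row RHS becomes 10/3 − (-4/3)·5 = 10.
Next entering variable (most negative obj-row entry -6): x2.
Ratio test on column x2 — row 1: 5/1 = 5; row 2: 7/3 = 7/3; row 3: entry -2 ≤ 0. Minimum is 7/3 at row 2 (u2 leaves); pivot element 3.
After the second pivot the obj-row RHS is 10 − (-6)·(7/3) = 24.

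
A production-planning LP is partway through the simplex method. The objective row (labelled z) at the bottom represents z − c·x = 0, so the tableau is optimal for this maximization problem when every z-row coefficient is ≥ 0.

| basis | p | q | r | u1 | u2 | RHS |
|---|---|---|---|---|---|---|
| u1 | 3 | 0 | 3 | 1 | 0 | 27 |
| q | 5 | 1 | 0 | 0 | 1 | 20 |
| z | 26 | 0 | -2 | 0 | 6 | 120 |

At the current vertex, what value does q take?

q is basic (row 2); its value is the RHS of that row, 20.

20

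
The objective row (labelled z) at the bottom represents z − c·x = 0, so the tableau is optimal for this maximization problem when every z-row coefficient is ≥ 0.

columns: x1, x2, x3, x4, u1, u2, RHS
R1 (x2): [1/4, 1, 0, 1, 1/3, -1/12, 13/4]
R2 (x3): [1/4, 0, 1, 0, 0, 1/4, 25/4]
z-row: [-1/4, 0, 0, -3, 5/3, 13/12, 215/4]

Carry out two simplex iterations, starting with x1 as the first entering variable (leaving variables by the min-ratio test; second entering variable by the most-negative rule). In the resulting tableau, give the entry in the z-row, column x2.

Ratio test on column x1 — row 1: (13/4)/(1/4) = 13; row 2: (25/4)/(1/4) = 25. Minimum is 13 at row 1 (x2 leaves); pivot element 1/4.
Divide row 1 by 1/4; eliminate column x1 from the other rows.
Second iteration: most negative z-row entry is -2 in column x4, so x4 enters.
Ratio test on column x4 — row 1: 13/4 = 13/4; row 2: entry -1 ≤ 0. Minimum is 13/4 at row 1 (x1 leaves); pivot element 4.
Divide row 1 by 4; eliminate column x4 from the other rows.
After both pivots, the entry at the z-row, column x2 is 3.

3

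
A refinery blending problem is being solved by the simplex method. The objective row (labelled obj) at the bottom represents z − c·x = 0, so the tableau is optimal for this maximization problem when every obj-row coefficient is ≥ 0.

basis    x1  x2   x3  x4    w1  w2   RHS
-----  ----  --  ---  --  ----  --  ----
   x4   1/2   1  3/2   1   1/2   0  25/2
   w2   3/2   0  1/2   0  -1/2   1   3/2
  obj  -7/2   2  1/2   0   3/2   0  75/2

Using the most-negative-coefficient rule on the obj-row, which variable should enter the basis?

Negative obj-row entries: x1: -7/2.
The most negative is -7/2 in column x1, so x1 enters.

x1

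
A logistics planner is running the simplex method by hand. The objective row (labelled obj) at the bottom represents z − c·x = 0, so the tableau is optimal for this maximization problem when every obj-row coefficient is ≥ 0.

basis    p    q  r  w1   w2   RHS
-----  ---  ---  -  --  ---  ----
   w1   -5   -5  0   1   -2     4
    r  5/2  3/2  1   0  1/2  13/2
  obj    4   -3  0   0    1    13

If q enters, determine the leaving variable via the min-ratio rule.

Column q entries and ratios — w1: -5 ≤ 0, skip; r: (13/2)/(3/2) = 13/3.
Smallest ratio is 13/3 in the row of r, so r leaves.

r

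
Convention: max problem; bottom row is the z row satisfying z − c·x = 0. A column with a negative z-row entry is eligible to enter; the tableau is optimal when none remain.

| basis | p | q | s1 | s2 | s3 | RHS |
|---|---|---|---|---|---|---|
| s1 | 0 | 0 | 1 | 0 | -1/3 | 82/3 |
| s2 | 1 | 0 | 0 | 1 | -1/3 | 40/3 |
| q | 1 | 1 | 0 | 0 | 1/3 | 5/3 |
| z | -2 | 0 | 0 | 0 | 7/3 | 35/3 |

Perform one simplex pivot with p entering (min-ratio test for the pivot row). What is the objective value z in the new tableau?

Ratio test on column p — row 1: entry 0 ≤ 0; row 2: (40/3)/1 = 40/3; row 3: (5/3)/1 = 5/3. Minimum is 5/3 at row 3 (q leaves); pivot element 1.
Pivot on row 3; the z-row RHS becomes 35/3 − (-2)·(5/3) = 15.

15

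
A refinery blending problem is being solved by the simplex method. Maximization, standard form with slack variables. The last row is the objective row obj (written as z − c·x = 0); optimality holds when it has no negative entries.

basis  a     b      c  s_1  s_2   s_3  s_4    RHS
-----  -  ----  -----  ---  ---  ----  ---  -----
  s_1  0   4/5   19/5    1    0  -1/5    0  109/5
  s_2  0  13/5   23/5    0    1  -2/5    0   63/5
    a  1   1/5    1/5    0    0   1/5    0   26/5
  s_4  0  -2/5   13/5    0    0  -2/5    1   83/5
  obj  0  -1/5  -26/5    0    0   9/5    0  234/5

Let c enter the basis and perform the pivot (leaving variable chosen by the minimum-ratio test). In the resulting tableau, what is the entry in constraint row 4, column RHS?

218/23

Ratio test on column c — row 1: (109/5)/(19/5) = 109/19; row 2: (63/5)/(23/5) = 63/23; row 3: (26/5)/(1/5) = 26; row 4: (83/5)/(13/5) = 83/13. Minimum is 63/23 at row 2 (s_2 leaves); pivot element 23/5.
Divide row 2 by 23/5; eliminate column c from the other rows.
Row 4 update in column RHS: 83/5 − (13/5)·(63/23) = 218/23.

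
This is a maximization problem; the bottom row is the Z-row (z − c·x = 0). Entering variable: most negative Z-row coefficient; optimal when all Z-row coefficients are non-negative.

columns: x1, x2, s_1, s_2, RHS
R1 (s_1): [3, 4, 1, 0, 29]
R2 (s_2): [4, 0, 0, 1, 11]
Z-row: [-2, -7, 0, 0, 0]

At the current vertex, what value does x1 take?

x1 is not in the basis, so in the current basic feasible solution x1 = 0.

0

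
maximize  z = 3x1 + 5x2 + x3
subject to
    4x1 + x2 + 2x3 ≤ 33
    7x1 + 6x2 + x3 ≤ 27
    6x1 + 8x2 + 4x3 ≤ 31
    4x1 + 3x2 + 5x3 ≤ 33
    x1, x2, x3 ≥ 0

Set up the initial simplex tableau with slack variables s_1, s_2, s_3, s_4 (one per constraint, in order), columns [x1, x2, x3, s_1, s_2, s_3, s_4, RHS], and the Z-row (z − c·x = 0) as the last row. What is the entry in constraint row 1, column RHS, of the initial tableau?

33

The RHS of constraint 1 is b_1 = 33.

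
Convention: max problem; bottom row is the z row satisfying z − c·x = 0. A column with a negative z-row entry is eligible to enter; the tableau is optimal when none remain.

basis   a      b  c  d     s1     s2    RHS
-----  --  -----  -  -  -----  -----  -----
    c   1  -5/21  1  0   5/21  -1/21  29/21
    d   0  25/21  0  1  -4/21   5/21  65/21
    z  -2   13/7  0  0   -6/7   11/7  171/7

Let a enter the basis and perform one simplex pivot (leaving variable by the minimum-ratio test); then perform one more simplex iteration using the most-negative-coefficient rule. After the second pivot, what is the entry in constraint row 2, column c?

Ratio test on column a — row 1: (29/21)/1 = 29/21; row 2: entry 0 ≤ 0. Minimum is 29/21 at row 1 (c leaves); pivot element 1.
Divide row 1 by 1; eliminate column a from the other rows.
Second iteration: most negative z-row entry is -8/21 in column s1, so s1 enters.
Ratio test on column s1 — row 1: (29/21)/(5/21) = 29/5; row 2: entry -4/21 ≤ 0. Minimum is 29/5 at row 1 (a leaves); pivot element 5/21.
Divide row 1 by 5/21; eliminate column s1 from the other rows.
After both pivots, the entry at constraint row 2, column c is 4/5.

4/5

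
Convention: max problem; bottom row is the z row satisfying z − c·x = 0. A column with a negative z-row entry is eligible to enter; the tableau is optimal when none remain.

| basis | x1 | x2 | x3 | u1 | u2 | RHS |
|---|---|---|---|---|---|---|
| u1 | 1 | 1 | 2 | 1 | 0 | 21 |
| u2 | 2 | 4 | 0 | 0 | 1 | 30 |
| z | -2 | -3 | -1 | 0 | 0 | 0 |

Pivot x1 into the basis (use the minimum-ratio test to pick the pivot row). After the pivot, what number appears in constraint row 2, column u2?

1/2

Ratio test on column x1 — row 1: 21/1 = 21; row 2: 30/2 = 15. Minimum is 15 at row 2 (u2 leaves); pivot element 2.
Divide row 2 by 2; eliminate column x1 from the other rows.
In the new row 2, the u2 entry is the old entry divided by the pivot: 1/2 = 1/2.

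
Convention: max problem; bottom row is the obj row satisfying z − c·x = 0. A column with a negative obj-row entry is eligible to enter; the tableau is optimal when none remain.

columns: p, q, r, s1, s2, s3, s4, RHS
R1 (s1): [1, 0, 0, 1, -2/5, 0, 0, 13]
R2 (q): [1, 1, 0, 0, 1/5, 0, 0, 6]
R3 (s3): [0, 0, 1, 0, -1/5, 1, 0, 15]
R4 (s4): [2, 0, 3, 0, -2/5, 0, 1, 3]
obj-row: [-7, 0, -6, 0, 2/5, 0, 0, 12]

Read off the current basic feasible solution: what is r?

r is not in the basis, so in the current basic feasible solution r = 0.

0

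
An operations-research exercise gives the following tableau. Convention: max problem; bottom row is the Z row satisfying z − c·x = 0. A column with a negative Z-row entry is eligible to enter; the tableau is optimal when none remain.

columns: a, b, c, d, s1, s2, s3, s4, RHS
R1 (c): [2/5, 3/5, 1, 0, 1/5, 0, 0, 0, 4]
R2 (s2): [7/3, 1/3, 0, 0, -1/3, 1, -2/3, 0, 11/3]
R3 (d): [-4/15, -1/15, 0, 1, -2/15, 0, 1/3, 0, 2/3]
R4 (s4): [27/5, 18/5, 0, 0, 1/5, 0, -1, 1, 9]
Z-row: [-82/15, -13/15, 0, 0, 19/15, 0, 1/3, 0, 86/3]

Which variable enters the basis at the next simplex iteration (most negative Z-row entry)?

a

Negative Z-row entries: a: -82/15, b: -13/15.
The most negative is -82/15 in column a, so a enters.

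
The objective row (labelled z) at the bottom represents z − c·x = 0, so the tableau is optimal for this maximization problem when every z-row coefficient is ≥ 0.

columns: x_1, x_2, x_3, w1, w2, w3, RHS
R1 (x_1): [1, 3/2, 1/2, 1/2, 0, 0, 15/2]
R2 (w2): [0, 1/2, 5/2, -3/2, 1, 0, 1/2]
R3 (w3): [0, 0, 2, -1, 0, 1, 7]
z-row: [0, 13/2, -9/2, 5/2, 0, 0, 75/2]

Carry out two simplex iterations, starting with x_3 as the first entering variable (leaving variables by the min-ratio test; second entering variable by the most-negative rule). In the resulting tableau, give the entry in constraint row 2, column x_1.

3/4

Ratio test on column x_3 — row 1: (15/2)/(1/2) = 15; row 2: (1/2)/(5/2) = 1/5; row 3: 7/2 = 7/2. Minimum is 1/5 at row 2 (w2 leaves); pivot element 5/2.
Divide row 2 by 5/2; eliminate column x_3 from the other rows.
Second iteration: most negative z-row entry is -1/5 in column w1, so w1 enters.
Ratio test on column w1 — row 1: (37/5)/(4/5) = 37/4; row 2: entry -3/5 ≤ 0; row 3: (33/5)/(1/5) = 33. Minimum is 37/4 at row 1 (x_1 leaves); pivot element 4/5.
Divide row 1 by 4/5; eliminate column w1 from the other rows.
After both pivots, the entry at constraint row 2, column x_1 is 3/4.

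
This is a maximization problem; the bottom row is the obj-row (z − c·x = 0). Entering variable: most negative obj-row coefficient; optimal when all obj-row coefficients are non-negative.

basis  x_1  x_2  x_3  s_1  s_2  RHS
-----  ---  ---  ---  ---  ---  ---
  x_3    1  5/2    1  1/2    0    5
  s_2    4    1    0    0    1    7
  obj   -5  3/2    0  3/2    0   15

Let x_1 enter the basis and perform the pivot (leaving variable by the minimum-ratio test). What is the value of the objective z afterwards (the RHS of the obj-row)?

95/4

Ratio test on column x_1 — row 1: 5/1 = 5; row 2: 7/4 = 7/4. Minimum is 7/4 at row 2 (s_2 leaves); pivot element 4.
Pivot on row 2; the obj-row RHS becomes 15 − (-5)·(7/4) = 95/4.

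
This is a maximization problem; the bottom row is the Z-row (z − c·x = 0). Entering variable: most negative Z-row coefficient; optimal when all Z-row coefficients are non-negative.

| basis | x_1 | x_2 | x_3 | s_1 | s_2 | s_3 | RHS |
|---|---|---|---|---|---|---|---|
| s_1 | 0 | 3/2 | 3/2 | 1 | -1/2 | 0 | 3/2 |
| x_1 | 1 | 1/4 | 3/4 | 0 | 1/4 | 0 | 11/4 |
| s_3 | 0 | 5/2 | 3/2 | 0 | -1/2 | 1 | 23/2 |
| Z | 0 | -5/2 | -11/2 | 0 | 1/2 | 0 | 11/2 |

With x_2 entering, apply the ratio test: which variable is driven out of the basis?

s_1

Column x_2 entries and ratios — s_1: (3/2)/(3/2) = 1; x_1: (11/4)/(1/4) = 11; s_3: (23/2)/(5/2) = 23/5.
Smallest ratio is 1 in the row of s_1, so s_1 leaves.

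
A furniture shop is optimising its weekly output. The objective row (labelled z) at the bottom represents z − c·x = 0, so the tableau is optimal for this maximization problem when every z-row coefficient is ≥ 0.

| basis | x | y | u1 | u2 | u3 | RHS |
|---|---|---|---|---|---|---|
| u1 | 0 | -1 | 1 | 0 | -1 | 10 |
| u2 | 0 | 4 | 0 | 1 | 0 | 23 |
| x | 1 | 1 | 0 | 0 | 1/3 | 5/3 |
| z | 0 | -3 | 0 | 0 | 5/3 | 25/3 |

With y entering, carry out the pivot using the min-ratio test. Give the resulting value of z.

40/3

Ratio test on column y — row 1: entry -1 ≤ 0; row 2: 23/4 = 23/4; row 3: (5/3)/1 = 5/3. Minimum is 5/3 at row 3 (x leaves); pivot element 1.
Pivot on row 3; the z-row RHS becomes 25/3 − (-3)·(5/3) = 40/3.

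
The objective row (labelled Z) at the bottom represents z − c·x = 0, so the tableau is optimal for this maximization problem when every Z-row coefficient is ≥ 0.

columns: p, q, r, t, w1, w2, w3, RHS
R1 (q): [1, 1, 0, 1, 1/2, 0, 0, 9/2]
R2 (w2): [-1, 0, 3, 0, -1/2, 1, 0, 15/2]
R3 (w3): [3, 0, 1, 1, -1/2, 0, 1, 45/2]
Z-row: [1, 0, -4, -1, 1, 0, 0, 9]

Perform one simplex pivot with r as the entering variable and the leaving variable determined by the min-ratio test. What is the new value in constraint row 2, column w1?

Ratio test on column r — row 1: entry 0 ≤ 0; row 2: (15/2)/3 = 5/2; row 3: (45/2)/1 = 45/2. Minimum is 5/2 at row 2 (w2 leaves); pivot element 3.
Divide row 2 by 3; eliminate column r from the other rows.
In the new row 2, the w1 entry is the old entry divided by the pivot: (-1/2)/3 = -1/6.

-1/6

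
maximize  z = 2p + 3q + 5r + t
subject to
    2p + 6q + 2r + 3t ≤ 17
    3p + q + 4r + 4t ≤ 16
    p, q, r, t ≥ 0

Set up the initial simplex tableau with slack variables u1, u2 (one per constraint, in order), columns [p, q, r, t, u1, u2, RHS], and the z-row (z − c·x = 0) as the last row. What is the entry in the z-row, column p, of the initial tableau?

The z-row carries the negated objective coefficients: the p entry is -2.

-2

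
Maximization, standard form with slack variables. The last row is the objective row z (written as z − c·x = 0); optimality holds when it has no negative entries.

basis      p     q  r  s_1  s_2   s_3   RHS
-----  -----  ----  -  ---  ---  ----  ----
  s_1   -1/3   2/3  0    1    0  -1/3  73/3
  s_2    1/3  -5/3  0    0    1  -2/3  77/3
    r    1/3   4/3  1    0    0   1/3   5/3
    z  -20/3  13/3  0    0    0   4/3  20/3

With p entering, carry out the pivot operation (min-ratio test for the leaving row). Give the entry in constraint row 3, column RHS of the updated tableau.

Ratio test on column p — row 1: entry -1/3 ≤ 0; row 2: (77/3)/(1/3) = 77; row 3: (5/3)/(1/3) = 5. Minimum is 5 at row 3 (r leaves); pivot element 1/3.
Divide row 3 by 1/3; eliminate column p from the other rows.
In the new row 3, the RHS entry is the old entry divided by the pivot: (5/3)/(1/3) = 5.

5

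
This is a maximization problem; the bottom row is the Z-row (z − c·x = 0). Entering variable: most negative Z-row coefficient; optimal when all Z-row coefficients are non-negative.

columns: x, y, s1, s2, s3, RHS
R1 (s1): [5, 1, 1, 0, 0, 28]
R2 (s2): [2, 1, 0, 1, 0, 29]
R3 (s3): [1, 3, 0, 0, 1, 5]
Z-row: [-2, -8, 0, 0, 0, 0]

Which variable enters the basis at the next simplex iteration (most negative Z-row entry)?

Negative Z-row entries: x: -2, y: -8.
The most negative is -8 in column y, so y enters.

y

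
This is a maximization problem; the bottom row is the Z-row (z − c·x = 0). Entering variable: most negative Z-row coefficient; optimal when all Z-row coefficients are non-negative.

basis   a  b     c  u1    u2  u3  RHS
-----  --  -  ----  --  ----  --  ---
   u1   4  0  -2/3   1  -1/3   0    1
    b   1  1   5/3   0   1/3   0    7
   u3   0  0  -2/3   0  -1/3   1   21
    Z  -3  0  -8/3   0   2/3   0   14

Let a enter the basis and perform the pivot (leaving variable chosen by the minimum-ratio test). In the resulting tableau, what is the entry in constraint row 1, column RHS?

1/4

Ratio test on column a — row 1: 1/4 = 1/4; row 2: 7/1 = 7; row 3: entry 0 ≤ 0. Minimum is 1/4 at row 1 (u1 leaves); pivot element 4.
Divide row 1 by 4; eliminate column a from the other rows.
In the new row 1, the RHS entry is the old entry divided by the pivot: 1/4 = 1/4.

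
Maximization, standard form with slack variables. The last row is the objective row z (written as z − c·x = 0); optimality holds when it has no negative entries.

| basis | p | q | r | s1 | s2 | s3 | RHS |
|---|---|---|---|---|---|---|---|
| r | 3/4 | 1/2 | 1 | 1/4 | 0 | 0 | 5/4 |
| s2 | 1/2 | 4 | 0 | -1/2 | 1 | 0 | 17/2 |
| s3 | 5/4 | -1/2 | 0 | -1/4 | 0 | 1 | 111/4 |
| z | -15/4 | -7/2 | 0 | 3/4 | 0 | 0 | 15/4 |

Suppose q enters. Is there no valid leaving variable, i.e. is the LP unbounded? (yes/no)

no

Column q has positive entries in row(s) 1, 2, so the ratio test bounds it — not unbounded.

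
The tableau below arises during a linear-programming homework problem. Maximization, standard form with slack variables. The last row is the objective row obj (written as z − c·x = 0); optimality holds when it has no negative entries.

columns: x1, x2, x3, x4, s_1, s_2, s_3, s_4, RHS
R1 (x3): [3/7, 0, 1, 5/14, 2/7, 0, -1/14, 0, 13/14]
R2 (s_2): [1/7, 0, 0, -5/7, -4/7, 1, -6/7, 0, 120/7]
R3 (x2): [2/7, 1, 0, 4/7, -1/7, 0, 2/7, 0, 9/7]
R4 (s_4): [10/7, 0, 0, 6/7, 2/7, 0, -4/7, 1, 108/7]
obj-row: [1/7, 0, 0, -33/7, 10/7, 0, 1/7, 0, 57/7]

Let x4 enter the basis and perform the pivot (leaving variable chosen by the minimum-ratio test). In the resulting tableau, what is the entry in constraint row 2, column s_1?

-3/4

Ratio test on column x4 — row 1: (13/14)/(5/14) = 13/5; row 2: entry -5/7 ≤ 0; row 3: (9/7)/(4/7) = 9/4; row 4: (108/7)/(6/7) = 18. Minimum is 9/4 at row 3 (x2 leaves); pivot element 4/7.
Divide row 3 by 4/7; eliminate column x4 from the other rows.
Row 2 update in column s_1: -4/7 − (-5/7)·(-1/4) = -3/4.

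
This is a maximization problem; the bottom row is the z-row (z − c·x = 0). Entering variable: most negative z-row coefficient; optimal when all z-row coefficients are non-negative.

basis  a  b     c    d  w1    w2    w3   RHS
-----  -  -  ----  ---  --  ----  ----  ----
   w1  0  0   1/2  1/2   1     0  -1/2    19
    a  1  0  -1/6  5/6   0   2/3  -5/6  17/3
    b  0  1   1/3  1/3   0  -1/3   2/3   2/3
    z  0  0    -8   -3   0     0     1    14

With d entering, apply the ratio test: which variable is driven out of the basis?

b

Column d entries and ratios — w1: 19/(1/2) = 38; a: (17/3)/(5/6) = 34/5; b: (2/3)/(1/3) = 2.
Smallest ratio is 2 in the row of b, so b leaves.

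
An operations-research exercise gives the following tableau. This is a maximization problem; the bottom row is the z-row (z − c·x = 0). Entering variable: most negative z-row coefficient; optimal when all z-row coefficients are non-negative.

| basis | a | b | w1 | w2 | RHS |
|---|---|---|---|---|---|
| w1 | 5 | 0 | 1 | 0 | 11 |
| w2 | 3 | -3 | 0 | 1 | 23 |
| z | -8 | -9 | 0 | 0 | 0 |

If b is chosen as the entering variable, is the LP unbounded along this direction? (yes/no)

Every constraint-row entry in column b is ≤ 0, so increasing b is unbounded.

yes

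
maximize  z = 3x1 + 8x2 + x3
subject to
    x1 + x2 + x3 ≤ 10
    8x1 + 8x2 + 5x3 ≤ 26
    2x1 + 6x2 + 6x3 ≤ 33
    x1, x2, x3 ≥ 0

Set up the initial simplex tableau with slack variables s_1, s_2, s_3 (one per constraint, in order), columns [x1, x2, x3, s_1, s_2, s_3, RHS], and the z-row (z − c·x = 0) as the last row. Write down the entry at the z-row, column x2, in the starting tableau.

-8

The z-row carries the negated objective coefficients: the x2 entry is -8.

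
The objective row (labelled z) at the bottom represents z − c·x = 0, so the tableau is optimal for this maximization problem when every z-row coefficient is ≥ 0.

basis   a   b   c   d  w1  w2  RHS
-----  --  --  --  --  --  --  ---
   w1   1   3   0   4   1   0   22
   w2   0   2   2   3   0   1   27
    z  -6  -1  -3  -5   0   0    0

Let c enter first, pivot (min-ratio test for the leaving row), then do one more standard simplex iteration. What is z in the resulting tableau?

345/2

Ratio test on column c — row 1: entry 0 ≤ 0; row 2: 27/2 = 27/2. Minimum is 27/2 at row 2 (w2 leaves); pivot element 2.
Pivot on row 2; the z-row RHS becomes 0 − (-3)·(27/2) = 81/2.
Next entering variable (most negative z-row entry -6): a.
Ratio test on column a — row 1: 22/1 = 22; row 2: entry 0 ≤ 0. Minimum is 22 at row 1 (w1 leaves); pivot element 1.
After the second pivot the z-row RHS is 81/2 − (-6)·22 = 345/2.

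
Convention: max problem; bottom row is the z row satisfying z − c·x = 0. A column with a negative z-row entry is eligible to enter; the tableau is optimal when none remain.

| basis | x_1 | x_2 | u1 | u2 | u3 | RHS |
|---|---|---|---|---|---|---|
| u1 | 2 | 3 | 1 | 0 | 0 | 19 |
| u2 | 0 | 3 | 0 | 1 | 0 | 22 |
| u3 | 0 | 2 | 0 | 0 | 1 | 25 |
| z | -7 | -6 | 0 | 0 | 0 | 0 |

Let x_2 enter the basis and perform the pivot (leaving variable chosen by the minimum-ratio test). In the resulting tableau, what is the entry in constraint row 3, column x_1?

Ratio test on column x_2 — row 1: 19/3 = 19/3; row 2: 22/3 = 22/3; row 3: 25/2 = 25/2. Minimum is 19/3 at row 1 (u1 leaves); pivot element 3.
Divide row 1 by 3; eliminate column x_2 from the other rows.
Row 3 update in column x_1: 0 − 2·(2/3) = -4/3.

-4/3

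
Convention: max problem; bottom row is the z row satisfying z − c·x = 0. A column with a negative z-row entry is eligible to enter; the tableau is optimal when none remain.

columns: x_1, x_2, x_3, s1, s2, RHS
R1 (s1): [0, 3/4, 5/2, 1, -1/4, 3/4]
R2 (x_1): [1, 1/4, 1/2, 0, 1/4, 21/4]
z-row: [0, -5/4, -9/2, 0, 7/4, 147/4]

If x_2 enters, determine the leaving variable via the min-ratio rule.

Column x_2 entries and ratios — s1: (3/4)/(3/4) = 1; x_1: (21/4)/(1/4) = 21.
Smallest ratio is 1 in the row of s1, so s1 leaves.

s1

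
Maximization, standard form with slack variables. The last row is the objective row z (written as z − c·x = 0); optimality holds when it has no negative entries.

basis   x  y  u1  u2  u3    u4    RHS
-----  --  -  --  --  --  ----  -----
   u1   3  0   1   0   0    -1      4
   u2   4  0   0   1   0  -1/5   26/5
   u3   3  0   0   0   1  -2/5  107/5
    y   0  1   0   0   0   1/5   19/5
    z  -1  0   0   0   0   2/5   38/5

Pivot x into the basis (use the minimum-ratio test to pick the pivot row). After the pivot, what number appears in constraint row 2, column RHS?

Ratio test on column x — row 1: 4/3 = 4/3; row 2: (26/5)/4 = 13/10; row 3: (107/5)/3 = 107/15; row 4: entry 0 ≤ 0. Minimum is 13/10 at row 2 (u2 leaves); pivot element 4.
Divide row 2 by 4; eliminate column x from the other rows.
In the new row 2, the RHS entry is the old entry divided by the pivot: (26/5)/4 = 13/10.

13/10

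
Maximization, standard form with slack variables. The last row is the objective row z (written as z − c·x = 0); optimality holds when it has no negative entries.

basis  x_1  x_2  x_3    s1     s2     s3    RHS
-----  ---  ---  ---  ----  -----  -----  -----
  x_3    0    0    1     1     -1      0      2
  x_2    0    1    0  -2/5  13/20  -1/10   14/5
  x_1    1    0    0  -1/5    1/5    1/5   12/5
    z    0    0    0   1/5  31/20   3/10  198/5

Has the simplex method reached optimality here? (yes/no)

Every z-row coefficient is ≥ 0, so the tableau is optimal.

yes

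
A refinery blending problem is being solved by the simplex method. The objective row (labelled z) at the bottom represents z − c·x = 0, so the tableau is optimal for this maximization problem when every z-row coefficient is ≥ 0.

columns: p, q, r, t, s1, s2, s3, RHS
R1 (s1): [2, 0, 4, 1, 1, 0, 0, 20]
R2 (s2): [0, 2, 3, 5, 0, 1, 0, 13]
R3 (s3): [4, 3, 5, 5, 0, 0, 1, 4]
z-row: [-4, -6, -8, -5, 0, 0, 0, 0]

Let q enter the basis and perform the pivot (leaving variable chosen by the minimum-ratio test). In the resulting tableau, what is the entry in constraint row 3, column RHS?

4/3

Ratio test on column q — row 1: entry 0 ≤ 0; row 2: 13/2 = 13/2; row 3: 4/3 = 4/3. Minimum is 4/3 at row 3 (s3 leaves); pivot element 3.
Divide row 3 by 3; eliminate column q from the other rows.
In the new row 3, the RHS entry is the old entry divided by the pivot: 4/3 = 4/3.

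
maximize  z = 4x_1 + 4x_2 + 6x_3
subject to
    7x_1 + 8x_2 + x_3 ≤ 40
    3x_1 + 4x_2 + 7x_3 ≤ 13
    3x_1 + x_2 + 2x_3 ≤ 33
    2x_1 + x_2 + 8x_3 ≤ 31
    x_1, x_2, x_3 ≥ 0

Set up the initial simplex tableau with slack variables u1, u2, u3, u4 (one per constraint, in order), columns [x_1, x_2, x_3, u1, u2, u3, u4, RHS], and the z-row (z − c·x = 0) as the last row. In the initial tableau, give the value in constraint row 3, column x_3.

2

Constraint 3 has coefficient 2 on x_3.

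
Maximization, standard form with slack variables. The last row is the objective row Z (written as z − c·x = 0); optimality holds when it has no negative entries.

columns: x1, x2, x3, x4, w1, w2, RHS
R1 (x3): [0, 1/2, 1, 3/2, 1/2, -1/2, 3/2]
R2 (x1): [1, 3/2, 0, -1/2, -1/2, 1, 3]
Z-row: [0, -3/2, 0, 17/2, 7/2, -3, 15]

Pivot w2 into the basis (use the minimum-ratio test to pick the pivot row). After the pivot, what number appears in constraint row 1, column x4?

5/4

Ratio test on column w2 — row 1: entry -1/2 ≤ 0; row 2: 3/1 = 3. Minimum is 3 at row 2 (x1 leaves); pivot element 1.
Divide row 2 by 1; eliminate column w2 from the other rows.
Row 1 update in column x4: 3/2 − (-1/2)·(-1/2) = 5/4.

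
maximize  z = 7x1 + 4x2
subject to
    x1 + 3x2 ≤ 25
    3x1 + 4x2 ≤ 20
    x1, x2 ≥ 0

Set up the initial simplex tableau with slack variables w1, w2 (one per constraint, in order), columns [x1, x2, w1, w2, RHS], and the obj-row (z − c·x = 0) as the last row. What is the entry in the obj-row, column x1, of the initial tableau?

The obj-row carries the negated objective coefficients: the x1 entry is -7.

-7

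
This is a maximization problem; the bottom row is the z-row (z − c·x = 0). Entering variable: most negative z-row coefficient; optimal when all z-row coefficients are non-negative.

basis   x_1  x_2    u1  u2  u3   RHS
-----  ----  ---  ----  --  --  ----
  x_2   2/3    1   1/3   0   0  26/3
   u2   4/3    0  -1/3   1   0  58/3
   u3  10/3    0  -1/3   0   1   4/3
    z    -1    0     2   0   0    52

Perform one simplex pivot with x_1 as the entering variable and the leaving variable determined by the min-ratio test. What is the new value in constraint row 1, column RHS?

Ratio test on column x_1 — row 1: (26/3)/(2/3) = 13; row 2: (58/3)/(4/3) = 29/2; row 3: (4/3)/(10/3) = 2/5. Minimum is 2/5 at row 3 (u3 leaves); pivot element 10/3.
Divide row 3 by 10/3; eliminate column x_1 from the other rows.
Row 1 update in column RHS: 26/3 − (2/3)·(2/5) = 42/5.

42/5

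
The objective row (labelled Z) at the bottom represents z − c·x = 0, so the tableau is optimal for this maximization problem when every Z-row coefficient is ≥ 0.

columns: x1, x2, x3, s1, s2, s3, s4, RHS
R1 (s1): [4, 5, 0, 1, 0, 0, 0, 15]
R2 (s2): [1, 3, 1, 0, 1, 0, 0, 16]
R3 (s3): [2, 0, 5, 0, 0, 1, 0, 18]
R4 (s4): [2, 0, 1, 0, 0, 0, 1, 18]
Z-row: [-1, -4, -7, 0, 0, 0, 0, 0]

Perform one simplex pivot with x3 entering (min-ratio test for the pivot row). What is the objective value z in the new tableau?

126/5

Ratio test on column x3 — row 1: entry 0 ≤ 0; row 2: 16/1 = 16; row 3: 18/5 = 18/5; row 4: 18/1 = 18. Minimum is 18/5 at row 3 (s3 leaves); pivot element 5.
Pivot on row 3; the Z-row RHS becomes 0 − (-7)·(18/5) = 126/5.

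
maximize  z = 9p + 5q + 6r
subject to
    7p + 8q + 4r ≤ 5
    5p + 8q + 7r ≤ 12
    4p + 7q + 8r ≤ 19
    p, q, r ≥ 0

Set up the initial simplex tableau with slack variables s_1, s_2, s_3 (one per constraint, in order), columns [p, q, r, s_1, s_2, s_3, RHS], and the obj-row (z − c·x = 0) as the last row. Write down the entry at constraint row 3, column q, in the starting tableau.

7

Constraint 3 has coefficient 7 on q.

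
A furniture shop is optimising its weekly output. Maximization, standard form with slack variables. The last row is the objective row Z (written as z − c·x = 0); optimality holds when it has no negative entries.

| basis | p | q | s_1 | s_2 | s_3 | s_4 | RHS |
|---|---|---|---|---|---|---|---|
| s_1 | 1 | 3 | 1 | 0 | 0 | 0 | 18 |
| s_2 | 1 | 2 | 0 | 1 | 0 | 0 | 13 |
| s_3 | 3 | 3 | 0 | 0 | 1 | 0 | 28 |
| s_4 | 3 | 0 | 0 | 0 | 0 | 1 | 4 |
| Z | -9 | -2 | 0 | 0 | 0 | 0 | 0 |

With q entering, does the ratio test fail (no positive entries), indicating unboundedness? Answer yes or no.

no

Column q has positive entries in row(s) 1, 2, 3, so the ratio test bounds it — not unbounded.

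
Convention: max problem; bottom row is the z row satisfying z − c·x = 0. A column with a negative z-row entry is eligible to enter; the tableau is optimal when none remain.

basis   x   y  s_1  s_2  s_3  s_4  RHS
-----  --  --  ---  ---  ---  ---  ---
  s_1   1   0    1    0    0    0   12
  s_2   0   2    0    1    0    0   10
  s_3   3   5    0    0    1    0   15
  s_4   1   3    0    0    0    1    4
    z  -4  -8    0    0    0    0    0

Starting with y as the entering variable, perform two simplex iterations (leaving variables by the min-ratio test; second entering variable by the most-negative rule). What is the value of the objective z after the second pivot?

16

Ratio test on column y — row 1: entry 0 ≤ 0; row 2: 10/2 = 5; row 3: 15/5 = 3; row 4: 4/3 = 4/3. Minimum is 4/3 at row 4 (s_4 leaves); pivot element 3.
Pivot on row 4; the z-row RHS becomes 0 − (-8)·(4/3) = 32/3.
Next entering variable (most negative z-row entry -4/3): x.
Ratio test on column x — row 1: 12/1 = 12; row 2: entry -2/3 ≤ 0; row 3: (25/3)/(4/3) = 25/4; row 4: (4/3)/(1/3) = 4. Minimum is 4 at row 4 (y leaves); pivot element 1/3.
After the second pivot the z-row RHS is 32/3 − (-4/3)·4 = 16.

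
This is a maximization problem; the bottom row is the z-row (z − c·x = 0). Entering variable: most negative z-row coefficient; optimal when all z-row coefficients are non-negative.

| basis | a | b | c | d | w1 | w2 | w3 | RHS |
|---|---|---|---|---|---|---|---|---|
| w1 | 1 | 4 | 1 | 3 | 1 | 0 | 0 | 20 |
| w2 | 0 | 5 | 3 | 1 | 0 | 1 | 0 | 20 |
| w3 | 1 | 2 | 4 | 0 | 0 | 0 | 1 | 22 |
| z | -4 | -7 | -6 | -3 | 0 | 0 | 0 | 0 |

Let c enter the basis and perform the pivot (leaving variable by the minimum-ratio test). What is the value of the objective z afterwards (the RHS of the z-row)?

Ratio test on column c — row 1: 20/1 = 20; row 2: 20/3 = 20/3; row 3: 22/4 = 11/2. Minimum is 11/2 at row 3 (w3 leaves); pivot element 4.
Pivot on row 3; the z-row RHS becomes 0 − (-6)·(11/2) = 33.

33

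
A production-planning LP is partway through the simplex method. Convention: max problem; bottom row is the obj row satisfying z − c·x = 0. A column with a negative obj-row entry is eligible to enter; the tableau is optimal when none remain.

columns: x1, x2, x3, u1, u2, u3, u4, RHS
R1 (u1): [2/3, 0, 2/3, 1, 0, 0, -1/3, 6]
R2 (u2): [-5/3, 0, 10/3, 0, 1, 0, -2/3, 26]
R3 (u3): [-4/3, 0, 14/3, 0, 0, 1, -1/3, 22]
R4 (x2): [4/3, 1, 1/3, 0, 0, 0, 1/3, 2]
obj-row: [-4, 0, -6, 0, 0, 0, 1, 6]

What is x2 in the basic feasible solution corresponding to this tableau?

2

x2 is basic (row 4); its value is the RHS of that row, 2.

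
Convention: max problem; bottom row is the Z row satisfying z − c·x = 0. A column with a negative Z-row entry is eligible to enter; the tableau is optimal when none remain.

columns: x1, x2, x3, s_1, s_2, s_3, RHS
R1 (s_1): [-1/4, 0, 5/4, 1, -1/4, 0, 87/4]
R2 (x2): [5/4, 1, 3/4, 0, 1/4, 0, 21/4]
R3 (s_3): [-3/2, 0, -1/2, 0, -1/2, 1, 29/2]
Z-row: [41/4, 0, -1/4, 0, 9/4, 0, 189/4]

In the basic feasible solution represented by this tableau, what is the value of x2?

21/4

x2 is basic (row 2); its value is the RHS of that row, 21/4.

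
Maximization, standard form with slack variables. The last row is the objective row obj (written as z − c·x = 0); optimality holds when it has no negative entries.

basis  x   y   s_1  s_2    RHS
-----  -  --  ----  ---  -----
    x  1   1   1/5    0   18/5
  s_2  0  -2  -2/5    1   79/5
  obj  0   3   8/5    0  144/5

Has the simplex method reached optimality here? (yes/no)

Every obj-row coefficient is ≥ 0, so the tableau is optimal.

yes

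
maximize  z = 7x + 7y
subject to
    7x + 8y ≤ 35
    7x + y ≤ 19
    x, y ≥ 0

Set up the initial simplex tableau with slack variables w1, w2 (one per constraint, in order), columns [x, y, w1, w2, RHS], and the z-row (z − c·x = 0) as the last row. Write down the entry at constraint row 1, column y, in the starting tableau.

Constraint 1 has coefficient 8 on y.

8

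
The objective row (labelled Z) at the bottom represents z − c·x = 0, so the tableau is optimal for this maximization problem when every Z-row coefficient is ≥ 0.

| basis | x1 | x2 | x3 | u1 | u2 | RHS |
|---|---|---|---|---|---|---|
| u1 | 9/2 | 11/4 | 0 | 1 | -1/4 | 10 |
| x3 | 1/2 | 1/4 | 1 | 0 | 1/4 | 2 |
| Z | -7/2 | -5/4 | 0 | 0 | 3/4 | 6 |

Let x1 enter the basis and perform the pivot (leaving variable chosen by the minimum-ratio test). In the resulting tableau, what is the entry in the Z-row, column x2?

8/9

Ratio test on column x1 — row 1: 10/(9/2) = 20/9; row 2: 2/(1/2) = 4. Minimum is 20/9 at row 1 (u1 leaves); pivot element 9/2.
Divide row 1 by 9/2; eliminate column x1 from the other rows.
Z-row update in column x2: -5/4 − (-7/2)·(11/18) = 8/9.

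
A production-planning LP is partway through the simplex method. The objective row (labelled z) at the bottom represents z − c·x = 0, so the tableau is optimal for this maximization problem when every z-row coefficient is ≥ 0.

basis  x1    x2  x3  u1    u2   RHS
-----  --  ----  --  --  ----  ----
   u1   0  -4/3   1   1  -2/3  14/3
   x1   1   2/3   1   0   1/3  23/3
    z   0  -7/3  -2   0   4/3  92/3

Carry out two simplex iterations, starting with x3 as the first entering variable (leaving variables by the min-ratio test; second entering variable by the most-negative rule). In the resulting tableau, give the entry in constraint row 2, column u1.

Ratio test on column x3 — row 1: (14/3)/1 = 14/3; row 2: (23/3)/1 = 23/3. Minimum is 14/3 at row 1 (u1 leaves); pivot element 1.
Divide row 1 by 1; eliminate column x3 from the other rows.
Second iteration: most negative z-row entry is -5 in column x2, so x2 enters.
Ratio test on column x2 — row 1: entry -4/3 ≤ 0; row 2: 3/2 = 3/2. Minimum is 3/2 at row 2 (x1 leaves); pivot element 2.
Divide row 2 by 2; eliminate column x2 from the other rows.
After both pivots, the entry at constraint row 2, column u1 is -1/2.

-1/2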